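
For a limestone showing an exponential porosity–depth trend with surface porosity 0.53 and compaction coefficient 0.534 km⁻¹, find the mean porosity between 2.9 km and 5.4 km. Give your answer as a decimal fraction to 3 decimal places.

0.062

⟨n⟩ = (1/(z₂−z₁)) ∫ n₀ e^(−cz) dz = n₀·(e^(−c·z₁) − e^(−c·z₂)) / (c·(z₂−z₁))
e^(−0.534×2.9) = 0.2125; e^(−0.534×5.4) = 0.0559
⟨n⟩ = 0.53 × (0.2125 − 0.0559) / (0.534 × 2.5) = 0.53 × 0.1173 = 0.0622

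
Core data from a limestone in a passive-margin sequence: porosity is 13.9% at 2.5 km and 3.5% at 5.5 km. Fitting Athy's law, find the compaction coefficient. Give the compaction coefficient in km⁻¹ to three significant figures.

Athy: φ(z) = φ₀ e^(−kz) ⇒ φ₁/φ₂ = e^{k(z₂−z₁)} ⇒ k = ln(φ₁/φ₂)/(z₂−z₁)
k = ln(0.139/0.035) / (5.5 − 2.5) = ln(3.971) / 3 = 1.3791 / 3 = 0.4597 km⁻¹

0.460 km⁻¹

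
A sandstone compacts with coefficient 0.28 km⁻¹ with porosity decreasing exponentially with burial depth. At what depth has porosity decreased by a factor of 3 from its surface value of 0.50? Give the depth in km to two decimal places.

phi/phi₀ = 1/3 ⇒ exp(−c·z) = 1/3 ⇒ z = ln(3) / c
z = 1.0986 / 0.28 = 3.924 km

3.92 km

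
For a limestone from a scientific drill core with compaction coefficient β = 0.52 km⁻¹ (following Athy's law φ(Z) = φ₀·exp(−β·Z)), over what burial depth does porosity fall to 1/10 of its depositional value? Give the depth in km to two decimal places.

4.43 km

φ/φ₀ = 1/10 ⇒ exp(−β·Z) = 1/10 ⇒ Z = ln(10) / β
Z = 2.3026 / 0.52 = 4.428 km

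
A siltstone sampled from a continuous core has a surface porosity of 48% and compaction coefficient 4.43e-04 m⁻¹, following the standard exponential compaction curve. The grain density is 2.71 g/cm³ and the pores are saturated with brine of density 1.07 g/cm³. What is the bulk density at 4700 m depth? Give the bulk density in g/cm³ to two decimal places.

2.61 g/cm³

Working in km (1 km = 1000 m; β in km⁻¹ = β in m⁻¹ × 1000):
Porosity at depth: n = 0.48·exp(−0.443×4.7) = 0.48×0.1247 = 0.0598
Bulk density: ρ_b = (1−n)ρ_g + n·ρ_f = 0.9402×2.71 + 0.0598×1.07
       = 2.548 + 0.064 = 2.612 g/cm³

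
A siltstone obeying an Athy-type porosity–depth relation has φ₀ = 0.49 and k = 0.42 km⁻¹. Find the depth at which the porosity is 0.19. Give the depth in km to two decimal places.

2.26 km

Invert Athy's law: z = ln(φ₀/φ) / k
z = ln(0.49/0.19) / 0.42 = ln(2.579) / 0.42 = 0.9474 / 0.42 = 2.256 km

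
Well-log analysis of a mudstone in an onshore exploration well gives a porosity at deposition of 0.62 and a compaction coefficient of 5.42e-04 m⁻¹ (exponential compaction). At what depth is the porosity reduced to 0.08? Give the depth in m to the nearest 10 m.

Working in km (1 km = 1000 m; c in km⁻¹ = c in m⁻¹ × 1000):
Invert Athy's law: d = ln(φ₀/φ) / c
d = ln(0.62/0.08) / 0.542 = ln(7.75) / 0.542 = 2.0477 / 0.542 = 3.778 km

3780 m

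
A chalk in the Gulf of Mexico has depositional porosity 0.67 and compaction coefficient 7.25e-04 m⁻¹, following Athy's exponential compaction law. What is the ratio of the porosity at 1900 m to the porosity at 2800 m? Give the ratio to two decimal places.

Working in km (1 km = 1000 m; β in km⁻¹ = β in m⁻¹ × 1000):
φ(z₁)/φ(z₂) = e^(−β·z₁)/e^(−β·z₂) = e^{β(z₂−z₁)}
= exp(0.725 × 0.9) = exp(0.6525) = 1.9203

1.92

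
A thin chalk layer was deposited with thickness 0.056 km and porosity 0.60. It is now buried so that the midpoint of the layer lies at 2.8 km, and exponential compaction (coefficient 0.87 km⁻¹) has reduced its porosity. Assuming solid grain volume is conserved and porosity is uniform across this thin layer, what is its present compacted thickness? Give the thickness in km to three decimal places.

0.024 km

Porosity at 2.8 km: n = 0.6·exp(−0.87×2.8) = 0.0525
Solid-volume conservation: h(1−n) = h₀(1−n₀) ⇒ h = h₀·(1−n₀)/(1−n)
h = 0.056 × (1 − 0.6)/(1 − 0.0525) = 0.056 × 0.4222 = 0.0236 km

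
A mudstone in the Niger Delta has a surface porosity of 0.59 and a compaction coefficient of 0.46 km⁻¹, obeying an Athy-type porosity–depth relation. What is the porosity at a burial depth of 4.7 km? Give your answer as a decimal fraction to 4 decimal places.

φ = φ₀·exp(−c·z) = 0.59 × exp(−0.46 × 4.7) = 0.59 × exp(−2.162)
  = 0.59 × 0.1151 = 0.0679

0.0679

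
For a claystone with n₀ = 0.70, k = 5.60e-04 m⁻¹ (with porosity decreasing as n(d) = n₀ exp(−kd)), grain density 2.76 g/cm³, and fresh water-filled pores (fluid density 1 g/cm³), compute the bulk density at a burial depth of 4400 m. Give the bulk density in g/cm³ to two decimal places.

Working in km (1 km = 1000 m; k in km⁻¹ = k in m⁻¹ × 1000):
Porosity at depth: n = 0.7·exp(−0.56×4.4) = 0.7×0.0851 = 0.0596
Bulk density: ρ_b = (1−n)ρ_g + n·ρ_f = 0.9404×2.76 + 0.0596×1
       = 2.596 + 0.060 = 2.655 g/cm³

2.66 g/cm³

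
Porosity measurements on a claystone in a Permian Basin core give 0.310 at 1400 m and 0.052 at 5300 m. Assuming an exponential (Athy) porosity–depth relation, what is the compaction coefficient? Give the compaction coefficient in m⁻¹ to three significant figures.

0.000458 m⁻¹

Working in km (1 km = 1000 m; c in km⁻¹ = c in m⁻¹ × 1000):
Athy: phi(d) = phi₀ e^(−cd) ⇒ phi₁/phi₂ = e^{c(d₂−d₁)} ⇒ c = ln(phi₁/phi₂)/(d₂−d₁)
c = ln(0.31/0.052) / (5.3 − 1.4) = ln(5.962) / 3.9 = 1.7853 / 3.9 = 0.4578 km⁻¹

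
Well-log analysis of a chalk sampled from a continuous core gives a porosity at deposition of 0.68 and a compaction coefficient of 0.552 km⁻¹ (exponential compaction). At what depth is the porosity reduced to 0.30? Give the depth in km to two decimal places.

Invert Athy's law: d = ln(phi₀/phi) / k
d = ln(0.68/0.3) / 0.552 = ln(2.267) / 0.552 = 0.8183 / 0.552 = 1.482 km

1.48 km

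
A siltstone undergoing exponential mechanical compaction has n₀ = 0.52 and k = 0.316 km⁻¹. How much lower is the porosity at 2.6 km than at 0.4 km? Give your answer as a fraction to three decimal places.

0.230

n(0.4) = 0.52·e^(−0.316×0.4) = 0.4583
n(2.6) = 0.52·e^(−0.316×2.6) = 0.2287
Δn = 0.4583 − 0.2287 = 0.2296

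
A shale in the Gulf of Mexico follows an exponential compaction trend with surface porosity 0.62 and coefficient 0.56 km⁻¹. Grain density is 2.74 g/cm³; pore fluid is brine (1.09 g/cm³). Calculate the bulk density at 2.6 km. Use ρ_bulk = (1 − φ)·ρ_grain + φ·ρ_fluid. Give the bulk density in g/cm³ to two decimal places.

2.50 g/cm³

Porosity at depth: n = 0.62·exp(−0.56×2.6) = 0.62×0.2332 = 0.1446
Bulk density: ρ_b = (1−n)ρ_g + n·ρ_f = 0.8554×2.74 + 0.1446×1.09
       = 2.344 + 0.158 = 2.501 g/cm³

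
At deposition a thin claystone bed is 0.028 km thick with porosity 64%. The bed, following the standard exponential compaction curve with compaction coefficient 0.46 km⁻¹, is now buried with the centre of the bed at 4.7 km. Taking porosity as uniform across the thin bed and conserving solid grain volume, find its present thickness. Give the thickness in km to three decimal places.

Porosity at 4.7 km: φ = 0.64·exp(−0.46×4.7) = 0.0737
Solid-volume conservation: h(1−φ) = h₀(1−φ₀) ⇒ h = h₀·(1−φ₀)/(1−φ)
h = 0.028 × (1 − 0.64)/(1 − 0.0737) = 0.028 × 0.3886 = 0.0109 km

0.011 km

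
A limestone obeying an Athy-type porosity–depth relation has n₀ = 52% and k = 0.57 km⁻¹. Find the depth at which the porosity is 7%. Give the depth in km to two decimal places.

Invert Athy's law: d = ln(n₀/n) / k
d = ln(0.52/0.07) / 0.57 = ln(7.429) / 0.57 = 2.0053 / 0.57 = 3.518 km

3.52 km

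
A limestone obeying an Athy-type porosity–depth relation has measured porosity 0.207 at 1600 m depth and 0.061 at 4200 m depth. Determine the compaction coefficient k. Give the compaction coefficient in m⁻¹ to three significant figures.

Working in km (1 km = 1000 m; k in km⁻¹ = k in m⁻¹ × 1000):
Athy: phi(d) = phi₀ e^(−kd) ⇒ phi₁/phi₂ = e^{k(d₂−d₁)} ⇒ k = ln(phi₁/phi₂)/(d₂−d₁)
k = ln(0.207/0.061) / (4.2 − 1.6) = ln(3.393) / 2.6 = 1.2218 / 2.6 = 0.4699 km⁻¹

0.000470 m⁻¹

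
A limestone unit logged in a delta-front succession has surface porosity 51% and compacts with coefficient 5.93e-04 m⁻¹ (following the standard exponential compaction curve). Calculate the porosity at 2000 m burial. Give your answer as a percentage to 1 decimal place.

15.6%

Working in km (1 km = 1000 m; β in km⁻¹ = β in m⁻¹ × 1000):
n = n₀·exp(−β·d) = 0.51 × exp(−0.593 × 2) = 0.51 × exp(−1.186)
  = 0.51 × 0.3054 = 0.1558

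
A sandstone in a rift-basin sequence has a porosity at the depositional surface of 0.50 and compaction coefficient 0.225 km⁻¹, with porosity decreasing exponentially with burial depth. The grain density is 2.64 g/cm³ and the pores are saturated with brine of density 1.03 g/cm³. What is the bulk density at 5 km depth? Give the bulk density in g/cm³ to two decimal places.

2.38 g/cm³

Porosity at depth: n = 0.5·exp(−0.225×5) = 0.5×0.3247 = 0.1623
Bulk density: ρ_b = (1−n)ρ_g + n·ρ_f = 0.8377×2.64 + 0.1623×1.03
       = 2.211 + 0.167 = 2.379 g/cm³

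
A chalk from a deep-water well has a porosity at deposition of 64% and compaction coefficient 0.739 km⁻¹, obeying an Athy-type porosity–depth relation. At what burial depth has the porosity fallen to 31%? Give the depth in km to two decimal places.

Invert Athy's law: Z = ln(phi₀/phi) / k
Z = ln(0.64/0.31) / 0.739 = ln(2.065) / 0.739 = 0.7249 / 0.739 = 0.981 km

0.98 km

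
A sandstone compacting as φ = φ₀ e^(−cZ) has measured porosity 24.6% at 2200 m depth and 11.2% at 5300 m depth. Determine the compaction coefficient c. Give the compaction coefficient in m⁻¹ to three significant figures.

0.000254 m⁻¹

Working in km (1 km = 1000 m; c in km⁻¹ = c in m⁻¹ × 1000):
Athy: φ(Z) = φ₀ e^(−cZ) ⇒ φ₁/φ₂ = e^{c(Z₂−Z₁)} ⇒ c = ln(φ₁/φ₂)/(Z₂−Z₁)
c = ln(0.246/0.112) / (5.3 − 2.2) = ln(2.196) / 3.1 = 0.7868 / 3.1 = 0.2538 km⁻¹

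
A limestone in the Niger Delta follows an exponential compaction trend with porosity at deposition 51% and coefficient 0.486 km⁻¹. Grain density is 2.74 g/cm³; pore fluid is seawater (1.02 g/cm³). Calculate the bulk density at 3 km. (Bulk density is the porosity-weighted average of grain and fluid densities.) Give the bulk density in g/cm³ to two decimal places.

2.54 g/cm³

Porosity at depth: φ = 0.51·exp(−0.486×3) = 0.51×0.2327 = 0.1187
Bulk density: ρ_b = (1−φ)ρ_g + φ·ρ_f = 0.8813×2.74 + 0.1187×1.02
       = 2.415 + 0.121 = 2.536 g/cm³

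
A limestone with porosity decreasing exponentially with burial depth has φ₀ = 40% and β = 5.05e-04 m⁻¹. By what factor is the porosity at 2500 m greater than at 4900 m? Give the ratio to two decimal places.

Working in km (1 km = 1000 m; β in km⁻¹ = β in m⁻¹ × 1000):
φ(Z₁)/φ(Z₂) = e^(−β·Z₁)/e^(−β·Z₂) = e^{β(Z₂−Z₁)}
= exp(0.505 × 2.4) = exp(1.212) = 3.3602

3.36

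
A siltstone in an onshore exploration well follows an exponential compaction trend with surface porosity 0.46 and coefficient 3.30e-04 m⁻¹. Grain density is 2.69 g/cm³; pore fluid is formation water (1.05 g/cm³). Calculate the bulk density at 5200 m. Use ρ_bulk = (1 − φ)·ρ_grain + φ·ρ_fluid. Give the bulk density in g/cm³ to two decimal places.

2.55 g/cm³

Working in km (1 km = 1000 m; k in km⁻¹ = k in m⁻¹ × 1000):
Porosity at depth: phi = 0.46·exp(−0.33×5.2) = 0.46×0.1798 = 0.0827
Bulk density: ρ_b = (1−phi)ρ_g + phi·ρ_f = 0.9173×2.69 + 0.0827×1.05
       = 2.468 + 0.087 = 2.554 g/cm³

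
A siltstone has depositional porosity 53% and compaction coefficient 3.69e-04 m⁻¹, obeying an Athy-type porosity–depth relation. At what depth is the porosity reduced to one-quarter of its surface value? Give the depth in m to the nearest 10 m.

3760 m

Working in km (1 km = 1000 m; β in km⁻¹ = β in m⁻¹ × 1000):
phi/phi₀ = 1/4 ⇒ exp(−β·Z) = 1/4 ⇒ Z = ln(4) / β
Z = 1.3863 / 0.369 = 3.757 km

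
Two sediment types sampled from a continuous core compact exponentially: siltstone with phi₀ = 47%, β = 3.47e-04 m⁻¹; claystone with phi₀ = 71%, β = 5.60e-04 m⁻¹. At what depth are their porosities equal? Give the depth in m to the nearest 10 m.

Working in km (1 km = 1000 m; β in km⁻¹ = β in m⁻¹ × 1000):
Set phi₀ₐ e^(−βₐz) = phi₀ᵦ e^(−βᵦz) ⇒ ln(phi₀ₐ/phi₀ᵦ) = (βₐ − βᵦ)·z
z = ln(0.47/0.71) / (0.347 − 0.56) = -0.4125 / -0.213 = 1.937 km

1940 m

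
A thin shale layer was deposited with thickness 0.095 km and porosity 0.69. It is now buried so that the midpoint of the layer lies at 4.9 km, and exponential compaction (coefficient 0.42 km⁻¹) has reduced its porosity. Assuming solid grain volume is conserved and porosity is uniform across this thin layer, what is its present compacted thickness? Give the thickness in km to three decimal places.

0.032 km

Porosity at 4.9 km: n = 0.69·exp(−0.42×4.9) = 0.0881
Solid-volume conservation: h(1−n) = h₀(1−n₀) ⇒ h = h₀·(1−n₀)/(1−n)
h = 0.095 × (1 − 0.69)/(1 − 0.0881) = 0.095 × 0.3400 = 0.0323 km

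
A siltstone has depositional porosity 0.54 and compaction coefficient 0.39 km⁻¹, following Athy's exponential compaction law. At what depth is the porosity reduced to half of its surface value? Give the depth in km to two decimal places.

1.78 km

n/n₀ = 1/2 ⇒ exp(−k·Z) = 1/2 ⇒ Z = ln(2) / k
Z = 0.6931 / 0.39 = 1.777 km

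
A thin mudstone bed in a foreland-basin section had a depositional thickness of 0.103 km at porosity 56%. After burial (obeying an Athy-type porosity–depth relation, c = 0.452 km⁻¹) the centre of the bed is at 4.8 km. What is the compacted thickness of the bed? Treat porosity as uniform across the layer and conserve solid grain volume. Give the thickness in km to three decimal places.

0.048 km

Porosity at 4.8 km: φ = 0.56·exp(−0.452×4.8) = 0.0640
Solid-volume conservation: h(1−φ) = h₀(1−φ₀) ⇒ h = h₀·(1−φ₀)/(1−φ)
h = 0.103 × (1 − 0.56)/(1 − 0.0640) = 0.103 × 0.4701 = 0.0484 km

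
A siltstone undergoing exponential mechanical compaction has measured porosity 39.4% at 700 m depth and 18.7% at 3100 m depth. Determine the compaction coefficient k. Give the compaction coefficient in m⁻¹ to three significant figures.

Working in km (1 km = 1000 m; k in km⁻¹ = k in m⁻¹ × 1000):
Athy: n(d) = n₀ e^(−kd) ⇒ n₁/n₂ = e^{k(d₂−d₁)} ⇒ k = ln(n₁/n₂)/(d₂−d₁)
k = ln(0.394/0.187) / (3.1 − 0.7) = ln(2.107) / 2.4 = 0.7452 / 2.4 = 0.3105 km⁻¹

0.000311 m⁻¹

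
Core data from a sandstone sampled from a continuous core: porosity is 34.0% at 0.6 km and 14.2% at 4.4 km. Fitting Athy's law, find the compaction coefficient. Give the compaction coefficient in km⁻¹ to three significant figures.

0.230 km⁻¹

Athy: n(Z) = n₀ e^(−βZ) ⇒ n₁/n₂ = e^{β(Z₂−Z₁)} ⇒ β = ln(n₁/n₂)/(Z₂−Z₁)
β = ln(0.34/0.142) / (4.4 − 0.6) = ln(2.394) / 3.8 = 0.8731 / 3.8 = 0.2298 km⁻¹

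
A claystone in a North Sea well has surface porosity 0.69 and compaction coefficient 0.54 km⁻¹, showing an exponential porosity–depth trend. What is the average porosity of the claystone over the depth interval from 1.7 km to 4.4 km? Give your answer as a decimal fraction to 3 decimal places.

⟨n⟩ = (1/(d₂−d₁)) ∫ n₀ e^(−βd) dd = n₀·(e^(−β·d₁) − e^(−β·d₂)) / (β·(d₂−d₁))
e^(−0.54×1.7) = 0.3993; e^(−0.54×4.4) = 0.0929
⟨n⟩ = 0.69 × (0.3993 − 0.0929) / (0.54 × 2.7) = 0.69 × 0.2101 = 0.1450

0.145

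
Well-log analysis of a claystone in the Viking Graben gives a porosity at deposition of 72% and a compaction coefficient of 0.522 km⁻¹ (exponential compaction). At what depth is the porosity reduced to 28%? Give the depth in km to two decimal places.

Invert Athy's law: z = ln(phi₀/phi) / β
z = ln(0.72/0.28) / 0.522 = ln(2.571) / 0.522 = 0.9445 / 0.522 = 1.809 km

1.81 km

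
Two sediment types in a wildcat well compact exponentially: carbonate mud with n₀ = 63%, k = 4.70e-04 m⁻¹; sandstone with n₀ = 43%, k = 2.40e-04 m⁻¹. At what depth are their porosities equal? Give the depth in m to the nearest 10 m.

Working in km (1 km = 1000 m; k in km⁻¹ = k in m⁻¹ × 1000):
Set n₀ₐ e^(−kₐz) = n₀ᵦ e^(−kᵦz) ⇒ ln(n₀ₐ/n₀ᵦ) = (kₐ − kᵦ)·z
z = ln(0.63/0.43) / (0.47 − 0.24) = 0.3819 / 0.23 = 1.661 km

1660 m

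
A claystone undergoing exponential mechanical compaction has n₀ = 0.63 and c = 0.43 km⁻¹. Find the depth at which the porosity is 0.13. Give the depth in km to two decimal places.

Invert Athy's law: Z = ln(n₀/n) / c
Z = ln(0.63/0.13) / 0.43 = ln(4.846) / 0.43 = 1.5782 / 0.43 = 3.670 km

3.67 km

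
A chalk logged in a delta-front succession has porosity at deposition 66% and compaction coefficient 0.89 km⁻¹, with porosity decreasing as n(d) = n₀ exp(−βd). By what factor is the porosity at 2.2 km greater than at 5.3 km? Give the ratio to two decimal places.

15.78

n(d₁)/n(d₂) = e^(−β·d₁)/e^(−β·d₂) = e^{β(d₂−d₁)}
= exp(0.89 × 3.1) = exp(2.759) = 15.7841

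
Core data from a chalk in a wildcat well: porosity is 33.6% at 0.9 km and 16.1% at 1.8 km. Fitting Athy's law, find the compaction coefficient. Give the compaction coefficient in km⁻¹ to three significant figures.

0.817 km⁻¹

Athy: phi(z) = phi₀ e^(−βz) ⇒ phi₁/phi₂ = e^{β(z₂−z₁)} ⇒ β = ln(phi₁/phi₂)/(z₂−z₁)
β = ln(0.336/0.161) / (1.8 − 0.9) = ln(2.087) / 0.9 = 0.7357 / 0.9 = 0.8175 km⁻¹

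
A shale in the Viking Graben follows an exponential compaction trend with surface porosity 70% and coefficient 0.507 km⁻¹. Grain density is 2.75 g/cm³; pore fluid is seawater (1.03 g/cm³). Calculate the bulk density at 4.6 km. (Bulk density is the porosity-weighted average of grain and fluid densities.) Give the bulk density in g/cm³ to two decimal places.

2.63 g/cm³

Porosity at depth: phi = 0.7·exp(−0.507×4.6) = 0.7×0.0971 = 0.0680
Bulk density: ρ_b = (1−phi)ρ_g + phi·ρ_f = 0.9320×2.75 + 0.0680×1.03
       = 2.563 + 0.070 = 2.633 g/cm³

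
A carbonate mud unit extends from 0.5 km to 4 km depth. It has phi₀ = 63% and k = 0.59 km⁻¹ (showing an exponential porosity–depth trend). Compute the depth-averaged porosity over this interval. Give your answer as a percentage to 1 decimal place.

19.8%

⟨phi⟩ = (1/(Z₂−Z₁)) ∫ phi₀ e^(−kZ) dZ = phi₀·(e^(−k·Z₁) − e^(−k·Z₂)) / (k·(Z₂−Z₁))
e^(−0.59×0.5) = 0.7445; e^(−0.59×4) = 0.0944
⟨phi⟩ = 0.63 × (0.7445 − 0.0944) / (0.59 × 3.5) = 0.63 × 0.3148 = 0.1983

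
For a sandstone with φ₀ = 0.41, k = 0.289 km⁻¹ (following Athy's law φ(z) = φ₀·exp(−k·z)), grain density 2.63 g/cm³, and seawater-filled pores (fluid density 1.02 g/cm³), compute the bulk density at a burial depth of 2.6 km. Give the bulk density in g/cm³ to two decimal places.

Porosity at depth: φ = 0.41·exp(−0.289×2.6) = 0.41×0.4717 = 0.1934
Bulk density: ρ_b = (1−φ)ρ_g + φ·ρ_f = 0.8066×2.63 + 0.1934×1.02
       = 2.121 + 0.197 = 2.319 g/cm³

2.32 g/cm³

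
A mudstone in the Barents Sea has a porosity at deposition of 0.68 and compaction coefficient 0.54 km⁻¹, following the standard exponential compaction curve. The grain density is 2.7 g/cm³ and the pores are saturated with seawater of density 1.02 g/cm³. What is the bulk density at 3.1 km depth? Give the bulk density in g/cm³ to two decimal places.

Porosity at depth: n = 0.68·exp(−0.54×3.1) = 0.68×0.1875 = 0.1275
Bulk density: ρ_b = (1−n)ρ_g + n·ρ_f = 0.8725×2.7 + 0.1275×1.02
       = 2.356 + 0.130 = 2.486 g/cm³

2.49 g/cm³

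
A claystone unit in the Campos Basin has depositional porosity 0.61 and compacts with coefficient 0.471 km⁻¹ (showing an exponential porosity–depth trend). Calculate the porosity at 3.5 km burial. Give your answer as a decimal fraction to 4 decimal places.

phi = phi₀·exp(−β·d) = 0.61 × exp(−0.471 × 3.5) = 0.61 × exp(−1.648)
  = 0.61 × 0.1923 = 0.1173

0.1173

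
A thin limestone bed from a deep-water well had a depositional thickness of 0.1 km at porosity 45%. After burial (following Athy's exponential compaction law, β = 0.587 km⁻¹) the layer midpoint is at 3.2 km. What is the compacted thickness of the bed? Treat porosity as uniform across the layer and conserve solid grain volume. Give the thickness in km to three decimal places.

0.059 km

Porosity at 3.2 km: phi = 0.45·exp(−0.587×3.2) = 0.0688
Solid-volume conservation: h(1−phi) = h₀(1−phi₀) ⇒ h = h₀·(1−phi₀)/(1−phi)
h = 0.1 × (1 − 0.45)/(1 − 0.0688) = 0.1 × 0.5906 = 0.0591 km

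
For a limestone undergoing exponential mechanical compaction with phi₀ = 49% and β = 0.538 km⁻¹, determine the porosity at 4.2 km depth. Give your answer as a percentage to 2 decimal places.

5.12%

phi = phi₀·exp(−β·d) = 0.49 × exp(−0.538 × 4.2) = 0.49 × exp(−2.26)
  = 0.49 × 0.1044 = 0.0512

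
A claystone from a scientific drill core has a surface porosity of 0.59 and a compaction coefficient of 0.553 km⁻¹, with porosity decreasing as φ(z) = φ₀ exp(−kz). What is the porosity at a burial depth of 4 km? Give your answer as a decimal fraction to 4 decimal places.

φ = φ₀·exp(−k·z) = 0.59 × exp(−0.553 × 4) = 0.59 × exp(−2.212)
  = 0.59 × 0.1095 = 0.0646

0.0646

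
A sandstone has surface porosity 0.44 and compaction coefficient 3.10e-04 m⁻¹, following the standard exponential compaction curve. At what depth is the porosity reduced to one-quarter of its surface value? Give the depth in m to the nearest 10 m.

4470 m

Working in km (1 km = 1000 m; β in km⁻¹ = β in m⁻¹ × 1000):
phi/phi₀ = 1/4 ⇒ exp(−β·Z) = 1/4 ⇒ Z = ln(4) / β
Z = 1.3863 / 0.31 = 4.472 km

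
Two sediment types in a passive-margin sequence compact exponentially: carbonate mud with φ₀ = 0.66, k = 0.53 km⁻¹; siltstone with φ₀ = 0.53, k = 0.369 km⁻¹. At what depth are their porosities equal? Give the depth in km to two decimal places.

1.36 km

Set φ₀ₐ e^(−kₐZ) = φ₀ᵦ e^(−kᵦZ) ⇒ ln(φ₀ₐ/φ₀ᵦ) = (kₐ − kᵦ)·Z
Z = ln(0.66/0.53) / (0.53 − 0.369) = 0.2194 / 0.161 = 1.363 km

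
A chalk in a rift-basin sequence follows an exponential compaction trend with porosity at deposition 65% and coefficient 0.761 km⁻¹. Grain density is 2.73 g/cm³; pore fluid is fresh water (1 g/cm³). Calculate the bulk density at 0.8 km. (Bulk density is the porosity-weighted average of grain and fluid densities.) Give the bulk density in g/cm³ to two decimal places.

Porosity at depth: n = 0.65·exp(−0.761×0.8) = 0.65×0.5440 = 0.3536
Bulk density: ρ_b = (1−n)ρ_g + n·ρ_f = 0.6464×2.73 + 0.3536×1
       = 1.765 + 0.354 = 2.118 g/cm³

2.12 g/cm³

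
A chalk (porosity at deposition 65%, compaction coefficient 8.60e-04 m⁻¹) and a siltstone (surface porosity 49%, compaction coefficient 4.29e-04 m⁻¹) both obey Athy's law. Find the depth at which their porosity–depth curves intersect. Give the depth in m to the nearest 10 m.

660 m

Working in km (1 km = 1000 m; k in km⁻¹ = k in m⁻¹ × 1000):
Set φ₀ₐ e^(−kₐZ) = φ₀ᵦ e^(−kᵦZ) ⇒ ln(φ₀ₐ/φ₀ᵦ) = (kₐ − kᵦ)·Z
Z = ln(0.65/0.49) / (0.86 − 0.429) = 0.2826 / 0.431 = 0.656 km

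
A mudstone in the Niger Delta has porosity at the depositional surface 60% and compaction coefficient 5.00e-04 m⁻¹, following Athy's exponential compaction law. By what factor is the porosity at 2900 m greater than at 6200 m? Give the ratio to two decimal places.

Working in km (1 km = 1000 m; k in km⁻¹ = k in m⁻¹ × 1000):
φ(z₁)/φ(z₂) = e^(−k·z₁)/e^(−k·z₂) = e^{k(z₂−z₁)}
= exp(0.5 × 3.3) = exp(1.65) = 5.2070

5.21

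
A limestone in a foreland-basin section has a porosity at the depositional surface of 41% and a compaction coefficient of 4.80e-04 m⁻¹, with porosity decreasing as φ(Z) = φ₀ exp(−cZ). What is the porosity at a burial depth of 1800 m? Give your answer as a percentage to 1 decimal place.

17.3%

Working in km (1 km = 1000 m; c in km⁻¹ = c in m⁻¹ × 1000):
φ = φ₀·exp(−c·Z) = 0.41 × exp(−0.48 × 1.8) = 0.41 × exp(−0.864)
  = 0.41 × 0.4215 = 0.1728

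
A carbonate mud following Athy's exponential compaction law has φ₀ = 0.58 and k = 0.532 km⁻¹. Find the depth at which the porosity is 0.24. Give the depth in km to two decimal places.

1.66 km

Invert Athy's law: z = ln(φ₀/φ) / k
z = ln(0.58/0.24) / 0.532 = ln(2.417) / 0.532 = 0.8824 / 0.532 = 1.659 km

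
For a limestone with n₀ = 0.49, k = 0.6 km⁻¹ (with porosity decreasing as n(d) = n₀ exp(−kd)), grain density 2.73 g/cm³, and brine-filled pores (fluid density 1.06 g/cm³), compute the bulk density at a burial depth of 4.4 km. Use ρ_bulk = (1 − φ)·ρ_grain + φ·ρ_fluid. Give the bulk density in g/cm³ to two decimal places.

Porosity at depth: n = 0.49·exp(−0.6×4.4) = 0.49×0.0714 = 0.0350
Bulk density: ρ_b = (1−n)ρ_g + n·ρ_f = 0.9650×2.73 + 0.0350×1.06
       = 2.635 + 0.037 = 2.672 g/cm³

2.67 g/cm³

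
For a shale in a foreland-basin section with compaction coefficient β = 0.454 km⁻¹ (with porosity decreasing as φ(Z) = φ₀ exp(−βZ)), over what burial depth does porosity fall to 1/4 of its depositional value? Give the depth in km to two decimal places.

3.05 km

φ/φ₀ = 1/4 ⇒ exp(−β·Z) = 1/4 ⇒ Z = ln(4) / β
Z = 1.3863 / 0.454 = 3.054 km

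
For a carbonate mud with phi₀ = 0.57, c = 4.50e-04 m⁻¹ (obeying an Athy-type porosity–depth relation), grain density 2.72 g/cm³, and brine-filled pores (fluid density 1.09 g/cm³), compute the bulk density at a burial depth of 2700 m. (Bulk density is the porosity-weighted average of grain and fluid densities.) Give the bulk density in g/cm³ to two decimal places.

2.44 g/cm³

Working in km (1 km = 1000 m; c in km⁻¹ = c in m⁻¹ × 1000):
Porosity at depth: phi = 0.57·exp(−0.45×2.7) = 0.57×0.2967 = 0.1691
Bulk density: ρ_b = (1−phi)ρ_g + phi·ρ_f = 0.8309×2.72 + 0.1691×1.09
       = 2.260 + 0.184 = 2.444 g/cm³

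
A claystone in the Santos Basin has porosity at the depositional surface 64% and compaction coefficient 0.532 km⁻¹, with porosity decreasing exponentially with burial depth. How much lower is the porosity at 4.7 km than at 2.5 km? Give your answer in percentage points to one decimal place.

n(2.5) = 0.64·e^(−0.532×2.5) = 0.1693
n(4.7) = 0.64·e^(−0.532×4.7) = 0.0525
Δn = 0.1693 − 0.0525 = 0.1168

11.7 percentage points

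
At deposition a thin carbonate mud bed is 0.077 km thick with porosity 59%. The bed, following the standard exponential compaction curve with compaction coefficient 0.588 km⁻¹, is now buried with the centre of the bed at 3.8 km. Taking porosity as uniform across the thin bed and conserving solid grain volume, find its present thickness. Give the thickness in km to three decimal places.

0.034 km

Porosity at 3.8 km: φ = 0.59·exp(−0.588×3.8) = 0.0632
Solid-volume conservation: h(1−φ) = h₀(1−φ₀) ⇒ h = h₀·(1−φ₀)/(1−φ)
h = 0.077 × (1 − 0.59)/(1 − 0.0632) = 0.077 × 0.4376 = 0.0337 km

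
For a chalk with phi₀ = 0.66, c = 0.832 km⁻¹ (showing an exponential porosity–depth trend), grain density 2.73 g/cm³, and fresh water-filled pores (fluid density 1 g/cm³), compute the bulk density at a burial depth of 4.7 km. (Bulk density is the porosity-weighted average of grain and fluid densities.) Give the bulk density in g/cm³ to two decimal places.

2.71 g/cm³

Porosity at depth: phi = 0.66·exp(−0.832×4.7) = 0.66×0.0200 = 0.0132
Bulk density: ρ_b = (1−phi)ρ_g + phi·ρ_f = 0.9868×2.73 + 0.0132×1
       = 2.694 + 0.013 = 2.707 g/cm³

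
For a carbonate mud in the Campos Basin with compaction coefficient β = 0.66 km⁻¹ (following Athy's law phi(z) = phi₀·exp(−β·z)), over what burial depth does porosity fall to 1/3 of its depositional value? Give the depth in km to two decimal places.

phi/phi₀ = 1/3 ⇒ exp(−β·z) = 1/3 ⇒ z = ln(3) / β
z = 1.0986 / 0.66 = 1.665 km

1.66 km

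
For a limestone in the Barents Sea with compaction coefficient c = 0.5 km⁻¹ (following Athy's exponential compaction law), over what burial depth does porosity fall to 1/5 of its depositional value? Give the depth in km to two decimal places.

φ/φ₀ = 1/5 ⇒ exp(−c·d) = 1/5 ⇒ d = ln(5) / c
d = 1.6094 / 0.5 = 3.219 km

3.22 km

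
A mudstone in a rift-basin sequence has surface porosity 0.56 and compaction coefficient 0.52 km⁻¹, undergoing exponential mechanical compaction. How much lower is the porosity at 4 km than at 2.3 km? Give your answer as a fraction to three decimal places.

0.099

phi(2.3) = 0.56·e^(−0.52×2.3) = 0.1693
phi(4) = 0.56·e^(−0.52×4) = 0.0700
Δphi = 0.1693 − 0.0700 = 0.0994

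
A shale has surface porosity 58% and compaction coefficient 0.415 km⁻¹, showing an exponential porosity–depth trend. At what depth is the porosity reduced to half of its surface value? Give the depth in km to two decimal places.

φ/φ₀ = 1/2 ⇒ exp(−k·d) = 1/2 ⇒ d = ln(2) / k
d = 0.6931 / 0.415 = 1.670 km

1.67 km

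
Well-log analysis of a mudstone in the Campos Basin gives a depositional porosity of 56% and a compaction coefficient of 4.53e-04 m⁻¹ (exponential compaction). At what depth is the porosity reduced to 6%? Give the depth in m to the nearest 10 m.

4930 m

Working in km (1 km = 1000 m; β in km⁻¹ = β in m⁻¹ × 1000):
Invert Athy's law: z = ln(phi₀/phi) / β
z = ln(0.56/0.06) / 0.453 = ln(9.333) / 0.453 = 2.2336 / 0.453 = 4.931 km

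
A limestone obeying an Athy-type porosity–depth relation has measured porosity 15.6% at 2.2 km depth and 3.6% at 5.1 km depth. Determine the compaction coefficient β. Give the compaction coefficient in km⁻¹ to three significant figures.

Athy: φ(Z) = φ₀ e^(−βZ) ⇒ φ₁/φ₂ = e^{β(Z₂−Z₁)} ⇒ β = ln(φ₁/φ₂)/(Z₂−Z₁)
β = ln(0.156/0.036) / (5.1 − 2.2) = ln(4.333) / 2.9 = 1.4663 / 2.9 = 0.5056 km⁻¹

0.506 km⁻¹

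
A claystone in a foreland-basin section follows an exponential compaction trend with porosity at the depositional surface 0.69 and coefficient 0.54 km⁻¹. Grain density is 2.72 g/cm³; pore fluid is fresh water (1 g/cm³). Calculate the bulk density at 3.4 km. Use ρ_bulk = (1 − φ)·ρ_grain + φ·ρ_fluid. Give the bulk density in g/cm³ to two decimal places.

Porosity at depth: phi = 0.69·exp(−0.54×3.4) = 0.69×0.1595 = 0.1100
Bulk density: ρ_b = (1−phi)ρ_g + phi·ρ_f = 0.8900×2.72 + 0.1100×1
       = 2.421 + 0.110 = 2.531 g/cm³

2.53 g/cm³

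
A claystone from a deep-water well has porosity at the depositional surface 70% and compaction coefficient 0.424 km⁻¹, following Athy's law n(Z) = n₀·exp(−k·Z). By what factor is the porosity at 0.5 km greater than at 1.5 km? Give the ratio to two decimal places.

1.53

n(Z₁)/n(Z₂) = e^(−k·Z₁)/e^(−k·Z₂) = e^{k(Z₂−Z₁)}
= exp(0.424 × 1) = exp(0.424) = 1.5281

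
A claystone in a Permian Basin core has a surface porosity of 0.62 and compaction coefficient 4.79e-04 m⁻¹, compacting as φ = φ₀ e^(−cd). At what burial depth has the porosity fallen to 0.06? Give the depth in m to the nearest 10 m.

4880 m

Working in km (1 km = 1000 m; c in km⁻¹ = c in m⁻¹ × 1000):
Invert Athy's law: d = ln(φ₀/φ) / c
d = ln(0.62/0.06) / 0.479 = ln(10.33) / 0.479 = 2.3354 / 0.479 = 4.876 km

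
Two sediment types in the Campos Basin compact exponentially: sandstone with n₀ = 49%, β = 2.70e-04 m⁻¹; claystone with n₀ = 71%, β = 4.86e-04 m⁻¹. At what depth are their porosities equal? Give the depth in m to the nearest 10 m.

Working in km (1 km = 1000 m; β in km⁻¹ = β in m⁻¹ × 1000):
Set n₀ₐ e^(−βₐz) = n₀ᵦ e^(−βᵦz) ⇒ ln(n₀ₐ/n₀ᵦ) = (βₐ − βᵦ)·z
z = ln(0.49/0.71) / (0.27 − 0.486) = -0.3709 / -0.216 = 1.717 km

1720 m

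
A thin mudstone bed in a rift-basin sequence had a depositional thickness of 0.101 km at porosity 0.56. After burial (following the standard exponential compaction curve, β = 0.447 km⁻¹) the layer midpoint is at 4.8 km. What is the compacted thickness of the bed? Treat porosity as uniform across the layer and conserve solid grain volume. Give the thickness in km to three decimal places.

0.048 km

Porosity at 4.8 km: n = 0.56·exp(−0.447×4.8) = 0.0655
Solid-volume conservation: h(1−n) = h₀(1−n₀) ⇒ h = h₀·(1−n₀)/(1−n)
h = 0.101 × (1 − 0.56)/(1 − 0.0655) = 0.101 × 0.4708 = 0.0476 km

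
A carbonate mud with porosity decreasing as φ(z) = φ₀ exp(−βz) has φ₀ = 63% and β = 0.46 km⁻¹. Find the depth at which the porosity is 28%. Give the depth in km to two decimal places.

1.76 km

Invert Athy's law: z = ln(φ₀/φ) / β
z = ln(0.63/0.28) / 0.46 = ln(2.25) / 0.46 = 0.8109 / 0.46 = 1.763 km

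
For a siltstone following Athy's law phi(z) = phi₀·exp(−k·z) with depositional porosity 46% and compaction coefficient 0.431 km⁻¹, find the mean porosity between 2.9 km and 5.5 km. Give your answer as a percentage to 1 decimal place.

⟨phi⟩ = (1/(z₂−z₁)) ∫ phi₀ e^(−kz) dz = phi₀·(e^(−k·z₁) − e^(−k·z₂)) / (k·(z₂−z₁))
e^(−0.431×2.9) = 0.2865; e^(−0.431×5.5) = 0.0934
⟨phi⟩ = 0.46 × (0.2865 − 0.0934) / (0.431 × 2.6) = 0.46 × 0.1723 = 0.0793

7.9%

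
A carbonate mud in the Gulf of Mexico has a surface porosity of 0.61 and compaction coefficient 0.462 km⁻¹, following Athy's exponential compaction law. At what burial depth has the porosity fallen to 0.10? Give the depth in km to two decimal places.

3.91 km

Invert Athy's law: z = ln(n₀/n) / β
z = ln(0.61/0.1) / 0.462 = ln(6.1) / 0.462 = 1.8083 / 0.462 = 3.914 km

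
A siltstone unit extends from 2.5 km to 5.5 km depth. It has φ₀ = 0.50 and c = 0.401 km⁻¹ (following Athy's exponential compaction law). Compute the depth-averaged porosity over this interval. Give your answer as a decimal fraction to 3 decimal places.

⟨φ⟩ = (1/(d₂−d₁)) ∫ φ₀ e^(−cd) dd = φ₀·(e^(−c·d₁) − e^(−c·d₂)) / (c·(d₂−d₁))
e^(−0.401×2.5) = 0.3670; e^(−0.401×5.5) = 0.1102
⟨φ⟩ = 0.5 × (0.3670 − 0.1102) / (0.401 × 3) = 0.5 × 0.2134 = 0.1067

0.107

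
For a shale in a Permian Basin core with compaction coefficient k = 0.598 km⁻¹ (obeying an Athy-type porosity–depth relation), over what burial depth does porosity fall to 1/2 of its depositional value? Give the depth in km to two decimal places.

φ/φ₀ = 1/2 ⇒ exp(−k·z) = 1/2 ⇒ z = ln(2) / k
z = 0.6931 / 0.598 = 1.159 km

1.16 km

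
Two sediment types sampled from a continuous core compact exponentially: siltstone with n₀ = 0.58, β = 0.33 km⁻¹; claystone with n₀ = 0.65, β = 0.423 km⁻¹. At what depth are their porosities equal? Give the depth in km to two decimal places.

1.23 km

Set n₀ₐ e^(−βₐz) = n₀ᵦ e^(−βᵦz) ⇒ ln(n₀ₐ/n₀ᵦ) = (βₐ − βᵦ)·z
z = ln(0.58/0.65) / (0.33 − 0.423) = -0.1139 / -0.093 = 1.225 km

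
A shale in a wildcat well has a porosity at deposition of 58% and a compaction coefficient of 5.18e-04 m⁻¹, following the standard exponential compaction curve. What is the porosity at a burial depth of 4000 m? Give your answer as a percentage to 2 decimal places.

Working in km (1 km = 1000 m; c in km⁻¹ = c in m⁻¹ × 1000):
n = n₀·exp(−c·z) = 0.58 × exp(−0.518 × 4) = 0.58 × exp(−2.072)
  = 0.58 × 0.1259 = 0.0730

7.30%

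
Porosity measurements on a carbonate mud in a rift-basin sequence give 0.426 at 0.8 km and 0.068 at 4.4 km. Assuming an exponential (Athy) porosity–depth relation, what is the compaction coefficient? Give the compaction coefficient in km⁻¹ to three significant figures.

0.510 km⁻¹

Athy: n(Z) = n₀ e^(−cZ) ⇒ n₁/n₂ = e^{c(Z₂−Z₁)} ⇒ c = ln(n₁/n₂)/(Z₂−Z₁)
c = ln(0.426/0.068) / (4.4 − 0.8) = ln(6.265) / 3.6 = 1.8349 / 3.6 = 0.5097 km⁻¹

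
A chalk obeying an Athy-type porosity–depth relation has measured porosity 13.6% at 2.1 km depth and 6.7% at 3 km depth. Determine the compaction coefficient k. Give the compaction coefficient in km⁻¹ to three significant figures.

0.787 km⁻¹

Athy: n(Z) = n₀ e^(−kZ) ⇒ n₁/n₂ = e^{k(Z₂−Z₁)} ⇒ k = ln(n₁/n₂)/(Z₂−Z₁)
k = ln(0.136/0.067) / (3 − 2.1) = ln(2.03) / 0.9 = 0.7080 / 0.9 = 0.7866 km⁻¹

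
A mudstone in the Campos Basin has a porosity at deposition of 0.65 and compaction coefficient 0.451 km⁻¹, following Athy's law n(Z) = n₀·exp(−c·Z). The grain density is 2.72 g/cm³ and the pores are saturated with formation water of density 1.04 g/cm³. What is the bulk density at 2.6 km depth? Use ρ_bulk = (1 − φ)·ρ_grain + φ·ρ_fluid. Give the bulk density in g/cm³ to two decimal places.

2.38 g/cm³

Porosity at depth: n = 0.65·exp(−0.451×2.6) = 0.65×0.3096 = 0.2012
Bulk density: ρ_b = (1−n)ρ_g + n·ρ_f = 0.7988×2.72 + 0.2012×1.04
       = 2.173 + 0.209 = 2.382 g/cm³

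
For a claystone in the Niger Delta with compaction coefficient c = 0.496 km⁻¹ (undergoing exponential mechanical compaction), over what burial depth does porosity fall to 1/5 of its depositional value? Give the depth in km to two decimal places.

3.24 km

φ/φ₀ = 1/5 ⇒ exp(−c·d) = 1/5 ⇒ d = ln(5) / c
d = 1.6094 / 0.496 = 3.245 km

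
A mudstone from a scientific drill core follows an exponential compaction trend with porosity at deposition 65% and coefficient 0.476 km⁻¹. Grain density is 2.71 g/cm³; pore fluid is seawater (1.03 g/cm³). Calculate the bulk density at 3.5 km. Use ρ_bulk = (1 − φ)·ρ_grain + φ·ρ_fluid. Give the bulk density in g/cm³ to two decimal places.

Porosity at depth: phi = 0.65·exp(−0.476×3.5) = 0.65×0.1890 = 0.1229
Bulk density: ρ_b = (1−phi)ρ_g + phi·ρ_f = 0.8771×2.71 + 0.1229×1.03
       = 2.377 + 0.127 = 2.504 g/cm³

2.50 g/cm³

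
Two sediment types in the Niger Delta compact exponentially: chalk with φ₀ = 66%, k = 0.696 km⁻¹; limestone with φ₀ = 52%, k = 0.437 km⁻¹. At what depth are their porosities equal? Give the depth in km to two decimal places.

0.92 km

Set φ₀ₐ e^(−kₐZ) = φ₀ᵦ e^(−kᵦZ) ⇒ ln(φ₀ₐ/φ₀ᵦ) = (kₐ − kᵦ)·Z
Z = ln(0.66/0.52) / (0.696 − 0.437) = 0.2384 / 0.259 = 0.921 km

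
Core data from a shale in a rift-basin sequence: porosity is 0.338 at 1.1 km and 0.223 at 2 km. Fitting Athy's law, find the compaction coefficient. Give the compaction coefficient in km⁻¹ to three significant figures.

0.462 km⁻¹

Athy: n(Z) = n₀ e^(−cZ) ⇒ n₁/n₂ = e^{c(Z₂−Z₁)} ⇒ c = ln(n₁/n₂)/(Z₂−Z₁)
c = ln(0.338/0.223) / (2 − 1.1) = ln(1.516) / 0.9 = 0.4159 / 0.9 = 0.4621 km⁻¹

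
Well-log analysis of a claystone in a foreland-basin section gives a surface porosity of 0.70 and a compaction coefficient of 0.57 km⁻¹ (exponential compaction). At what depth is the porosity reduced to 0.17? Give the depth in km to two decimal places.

Invert Athy's law: z = ln(φ₀/φ) / c
z = ln(0.7/0.17) / 0.57 = ln(4.118) / 0.57 = 1.4153 / 0.57 = 2.483 km

2.48 km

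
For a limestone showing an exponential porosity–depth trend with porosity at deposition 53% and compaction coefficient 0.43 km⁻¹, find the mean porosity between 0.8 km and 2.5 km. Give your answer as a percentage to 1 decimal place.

⟨phi⟩ = (1/(d₂−d₁)) ∫ phi₀ e^(−cd) dd = phi₀·(e^(−c·d₁) − e^(−c·d₂)) / (c·(d₂−d₁))
e^(−0.43×0.8) = 0.7089; e^(−0.43×2.5) = 0.3413
⟨phi⟩ = 0.53 × (0.7089 − 0.3413) / (0.43 × 1.7) = 0.53 × 0.5029 = 0.2665

26.7%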